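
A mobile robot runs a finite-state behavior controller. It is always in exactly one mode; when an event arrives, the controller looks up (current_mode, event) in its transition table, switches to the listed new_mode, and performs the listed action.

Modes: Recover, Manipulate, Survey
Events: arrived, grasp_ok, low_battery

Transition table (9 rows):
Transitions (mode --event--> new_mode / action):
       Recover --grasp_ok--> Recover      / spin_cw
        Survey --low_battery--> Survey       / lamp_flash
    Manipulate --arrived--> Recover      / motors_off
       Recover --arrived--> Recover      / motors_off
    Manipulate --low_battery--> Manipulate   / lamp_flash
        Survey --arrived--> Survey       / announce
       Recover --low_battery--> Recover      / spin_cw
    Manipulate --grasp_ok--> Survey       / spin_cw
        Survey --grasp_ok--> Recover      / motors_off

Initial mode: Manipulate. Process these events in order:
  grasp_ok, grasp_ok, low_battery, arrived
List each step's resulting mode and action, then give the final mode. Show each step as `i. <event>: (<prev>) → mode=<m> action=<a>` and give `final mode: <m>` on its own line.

1. grasp_ok: (Manipulate) → mode=Survey action=spin_cw
2. grasp_ok: (Survey) → mode=Recover action=motors_off
3. low_battery: (Recover) → mode=Recover action=spin_cw
4. arrived: (Recover) → mode=Recover action=motors_off

final mode: Recover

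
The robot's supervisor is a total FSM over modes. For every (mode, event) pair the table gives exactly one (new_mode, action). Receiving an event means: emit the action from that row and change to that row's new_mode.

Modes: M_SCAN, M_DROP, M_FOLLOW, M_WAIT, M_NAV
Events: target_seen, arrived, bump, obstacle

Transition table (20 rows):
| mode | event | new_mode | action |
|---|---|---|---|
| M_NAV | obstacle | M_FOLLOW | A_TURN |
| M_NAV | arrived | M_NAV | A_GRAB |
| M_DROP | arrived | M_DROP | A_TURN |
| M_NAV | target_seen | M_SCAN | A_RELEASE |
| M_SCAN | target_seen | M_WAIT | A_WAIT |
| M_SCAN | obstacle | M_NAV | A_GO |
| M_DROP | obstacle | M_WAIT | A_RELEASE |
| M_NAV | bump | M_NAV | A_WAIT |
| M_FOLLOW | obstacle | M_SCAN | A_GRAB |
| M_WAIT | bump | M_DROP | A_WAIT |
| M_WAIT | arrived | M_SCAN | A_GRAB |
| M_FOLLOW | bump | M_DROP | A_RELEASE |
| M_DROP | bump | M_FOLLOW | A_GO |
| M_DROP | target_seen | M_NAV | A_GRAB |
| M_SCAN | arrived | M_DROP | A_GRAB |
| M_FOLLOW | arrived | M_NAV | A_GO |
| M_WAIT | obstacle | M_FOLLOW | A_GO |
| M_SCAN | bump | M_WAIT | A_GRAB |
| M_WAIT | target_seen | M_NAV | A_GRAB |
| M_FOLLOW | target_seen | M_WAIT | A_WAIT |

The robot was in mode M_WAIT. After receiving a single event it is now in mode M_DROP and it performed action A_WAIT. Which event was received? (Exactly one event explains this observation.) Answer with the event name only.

try target_seen: (M_WAIT, target_seen) → (M_NAV, A_GRAB)
try arrived: (M_WAIT, arrived) → (M_SCAN, A_GRAB)
try bump: (M_WAIT, bump) → (M_DROP, A_WAIT)  ← matches
try obstacle: (M_WAIT, obstacle) → (M_FOLLOW, A_GO)

bump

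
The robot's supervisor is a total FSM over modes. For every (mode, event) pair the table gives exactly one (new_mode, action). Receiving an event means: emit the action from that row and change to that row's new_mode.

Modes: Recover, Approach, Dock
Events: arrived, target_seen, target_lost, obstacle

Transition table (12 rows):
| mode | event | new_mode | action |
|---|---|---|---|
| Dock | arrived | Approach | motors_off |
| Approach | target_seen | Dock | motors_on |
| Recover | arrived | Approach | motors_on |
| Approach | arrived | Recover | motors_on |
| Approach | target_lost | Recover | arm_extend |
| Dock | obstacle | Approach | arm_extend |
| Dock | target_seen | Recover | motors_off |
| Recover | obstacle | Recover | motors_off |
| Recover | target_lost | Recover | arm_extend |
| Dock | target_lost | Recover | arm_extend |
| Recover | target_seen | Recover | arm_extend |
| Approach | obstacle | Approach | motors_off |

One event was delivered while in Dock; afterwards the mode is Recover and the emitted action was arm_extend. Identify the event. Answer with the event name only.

try arrived: (Dock, arrived) → (Approach, motors_off)
try target_seen: (Dock, target_seen) → (Recover, motors_off)
try target_lost: (Dock, target_lost) → (Recover, arm_extend)  ← matches
try obstacle: (Dock, obstacle) → (Approach, arm_extend)

target_lost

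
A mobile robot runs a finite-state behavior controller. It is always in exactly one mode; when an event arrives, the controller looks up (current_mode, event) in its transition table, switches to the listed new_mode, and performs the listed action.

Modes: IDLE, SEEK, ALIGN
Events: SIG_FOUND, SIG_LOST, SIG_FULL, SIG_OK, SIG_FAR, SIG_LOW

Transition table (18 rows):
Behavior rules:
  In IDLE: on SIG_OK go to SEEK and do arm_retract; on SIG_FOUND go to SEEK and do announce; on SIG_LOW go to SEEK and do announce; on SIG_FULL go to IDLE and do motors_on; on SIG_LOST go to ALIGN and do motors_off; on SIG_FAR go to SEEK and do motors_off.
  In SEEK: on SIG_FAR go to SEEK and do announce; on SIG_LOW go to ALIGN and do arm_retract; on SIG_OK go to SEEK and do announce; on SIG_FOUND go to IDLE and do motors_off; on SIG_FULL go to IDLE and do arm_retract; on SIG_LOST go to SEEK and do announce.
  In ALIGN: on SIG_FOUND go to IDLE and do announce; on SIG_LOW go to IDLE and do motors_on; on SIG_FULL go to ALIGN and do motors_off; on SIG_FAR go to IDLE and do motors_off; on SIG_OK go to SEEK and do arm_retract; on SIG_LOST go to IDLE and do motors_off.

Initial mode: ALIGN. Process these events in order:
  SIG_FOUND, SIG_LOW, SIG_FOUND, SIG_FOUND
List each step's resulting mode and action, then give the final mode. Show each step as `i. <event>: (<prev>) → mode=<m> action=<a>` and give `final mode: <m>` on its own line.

1. SIG_FOUND: (ALIGN) → mode=IDLE action=announce
2. SIG_LOW: (IDLE) → mode=SEEK action=announce
3. SIG_FOUND: (SEEK) → mode=IDLE action=motors_off
4. SIG_FOUND: (IDLE) → mode=SEEK action=announce

final mode: SEEK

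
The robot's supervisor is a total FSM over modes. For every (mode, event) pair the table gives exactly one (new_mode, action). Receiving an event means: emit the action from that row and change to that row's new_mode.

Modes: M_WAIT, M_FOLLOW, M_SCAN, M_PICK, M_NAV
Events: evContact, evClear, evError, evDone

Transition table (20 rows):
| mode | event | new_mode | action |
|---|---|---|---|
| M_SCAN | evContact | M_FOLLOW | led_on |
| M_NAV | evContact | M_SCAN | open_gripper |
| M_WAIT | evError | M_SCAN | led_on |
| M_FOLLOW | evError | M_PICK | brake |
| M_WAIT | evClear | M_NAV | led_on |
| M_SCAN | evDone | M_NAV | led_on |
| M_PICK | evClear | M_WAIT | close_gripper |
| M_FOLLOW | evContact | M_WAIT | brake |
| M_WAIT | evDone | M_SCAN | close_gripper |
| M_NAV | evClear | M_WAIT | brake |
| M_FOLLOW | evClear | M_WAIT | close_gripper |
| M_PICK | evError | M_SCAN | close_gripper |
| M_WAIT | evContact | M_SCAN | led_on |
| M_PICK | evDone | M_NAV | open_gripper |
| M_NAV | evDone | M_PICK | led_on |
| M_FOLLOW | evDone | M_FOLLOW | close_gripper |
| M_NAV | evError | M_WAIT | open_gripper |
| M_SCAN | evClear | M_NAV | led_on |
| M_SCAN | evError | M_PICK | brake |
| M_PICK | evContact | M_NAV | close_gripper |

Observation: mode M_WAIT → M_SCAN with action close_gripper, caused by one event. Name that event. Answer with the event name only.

try evContact: (M_WAIT, evContact) → (M_SCAN, led_on)
try evClear: (M_WAIT, evClear) → (M_NAV, led_on)
try evError: (M_WAIT, evError) → (M_SCAN, led_on)
try evDone: (M_WAIT, evDone) → (M_SCAN, close_gripper)  ← matches

evDone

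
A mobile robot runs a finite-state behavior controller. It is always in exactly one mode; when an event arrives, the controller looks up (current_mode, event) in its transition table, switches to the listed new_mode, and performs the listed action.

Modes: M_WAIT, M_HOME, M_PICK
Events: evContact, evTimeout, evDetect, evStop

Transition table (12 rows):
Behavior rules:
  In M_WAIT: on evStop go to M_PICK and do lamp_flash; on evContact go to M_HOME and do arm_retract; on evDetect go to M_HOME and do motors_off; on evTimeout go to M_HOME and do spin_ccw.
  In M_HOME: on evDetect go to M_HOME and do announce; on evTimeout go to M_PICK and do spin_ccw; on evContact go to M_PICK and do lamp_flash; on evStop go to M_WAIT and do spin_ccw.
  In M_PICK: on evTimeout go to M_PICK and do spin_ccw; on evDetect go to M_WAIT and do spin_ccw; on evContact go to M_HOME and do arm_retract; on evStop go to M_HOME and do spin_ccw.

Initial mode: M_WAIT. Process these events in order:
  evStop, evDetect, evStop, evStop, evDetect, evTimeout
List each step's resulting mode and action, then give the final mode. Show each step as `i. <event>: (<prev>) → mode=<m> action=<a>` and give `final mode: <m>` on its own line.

final mode: M_PICK

1. evStop: (M_WAIT) → mode=M_PICK action=lamp_flash
2. evDetect: (M_PICK) → mode=M_WAIT action=spin_ccw
3. evStop: (M_WAIT) → mode=M_PICK action=lamp_flash
4. evStop: (M_PICK) → mode=M_HOME action=spin_ccw
5. evDetect: (M_HOME) → mode=M_HOME action=announce
6. evTimeout: (M_HOME) → mode=M_PICK action=spin_ccw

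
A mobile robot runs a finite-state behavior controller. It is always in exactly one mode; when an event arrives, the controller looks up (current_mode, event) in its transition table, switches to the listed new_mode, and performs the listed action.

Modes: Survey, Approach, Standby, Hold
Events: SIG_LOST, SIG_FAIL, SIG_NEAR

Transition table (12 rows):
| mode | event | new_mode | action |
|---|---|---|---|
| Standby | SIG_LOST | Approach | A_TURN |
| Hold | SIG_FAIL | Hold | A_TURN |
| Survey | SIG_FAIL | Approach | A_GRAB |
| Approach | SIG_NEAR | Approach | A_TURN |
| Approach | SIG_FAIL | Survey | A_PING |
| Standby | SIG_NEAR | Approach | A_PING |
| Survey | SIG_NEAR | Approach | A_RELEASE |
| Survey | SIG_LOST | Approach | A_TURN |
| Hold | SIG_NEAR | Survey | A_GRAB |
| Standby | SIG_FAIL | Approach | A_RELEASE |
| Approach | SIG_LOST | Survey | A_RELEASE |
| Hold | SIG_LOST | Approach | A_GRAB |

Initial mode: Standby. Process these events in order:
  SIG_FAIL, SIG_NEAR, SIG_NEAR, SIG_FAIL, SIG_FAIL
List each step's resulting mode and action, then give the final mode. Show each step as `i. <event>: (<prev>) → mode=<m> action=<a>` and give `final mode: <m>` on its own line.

final mode: Approach

1. SIG_FAIL: (Standby) → mode=Approach action=A_RELEASE
2. SIG_NEAR: (Approach) → mode=Approach action=A_TURN
3. SIG_NEAR: (Approach) → mode=Approach action=A_TURN
4. SIG_FAIL: (Approach) → mode=Survey action=A_PING
5. SIG_FAIL: (Survey) → mode=Approach action=A_GRAB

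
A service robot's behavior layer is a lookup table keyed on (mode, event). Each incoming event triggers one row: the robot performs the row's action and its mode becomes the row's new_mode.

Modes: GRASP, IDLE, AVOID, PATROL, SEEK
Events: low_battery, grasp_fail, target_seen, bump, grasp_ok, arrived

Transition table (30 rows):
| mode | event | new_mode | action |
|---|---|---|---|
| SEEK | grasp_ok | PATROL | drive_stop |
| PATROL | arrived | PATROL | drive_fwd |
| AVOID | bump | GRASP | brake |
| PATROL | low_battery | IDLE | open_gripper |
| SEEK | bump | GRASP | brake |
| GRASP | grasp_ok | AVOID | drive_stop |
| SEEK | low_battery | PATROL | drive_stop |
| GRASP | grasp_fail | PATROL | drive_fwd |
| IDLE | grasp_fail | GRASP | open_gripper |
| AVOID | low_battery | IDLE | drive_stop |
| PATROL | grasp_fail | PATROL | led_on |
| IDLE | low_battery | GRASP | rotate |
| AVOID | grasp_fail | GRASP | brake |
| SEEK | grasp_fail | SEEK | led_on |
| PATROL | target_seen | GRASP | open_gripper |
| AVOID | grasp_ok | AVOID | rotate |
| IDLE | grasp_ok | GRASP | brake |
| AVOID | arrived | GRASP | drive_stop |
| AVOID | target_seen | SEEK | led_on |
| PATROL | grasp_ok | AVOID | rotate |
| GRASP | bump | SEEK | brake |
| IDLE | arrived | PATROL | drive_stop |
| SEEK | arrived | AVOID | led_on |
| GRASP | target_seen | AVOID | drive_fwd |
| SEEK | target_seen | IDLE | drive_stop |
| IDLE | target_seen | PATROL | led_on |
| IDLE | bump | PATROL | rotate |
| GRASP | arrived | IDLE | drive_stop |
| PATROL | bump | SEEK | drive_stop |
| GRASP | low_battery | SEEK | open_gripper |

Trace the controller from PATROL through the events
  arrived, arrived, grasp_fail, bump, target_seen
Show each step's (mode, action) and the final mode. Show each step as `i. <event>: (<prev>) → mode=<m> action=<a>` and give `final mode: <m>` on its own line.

final mode: IDLE

1. arrived: (PATROL) → mode=PATROL action=drive_fwd
2. arrived: (PATROL) → mode=PATROL action=drive_fwd
3. grasp_fail: (PATROL) → mode=PATROL action=led_on
4. bump: (PATROL) → mode=SEEK action=drive_stop
5. target_seen: (SEEK) → mode=IDLE action=drive_stop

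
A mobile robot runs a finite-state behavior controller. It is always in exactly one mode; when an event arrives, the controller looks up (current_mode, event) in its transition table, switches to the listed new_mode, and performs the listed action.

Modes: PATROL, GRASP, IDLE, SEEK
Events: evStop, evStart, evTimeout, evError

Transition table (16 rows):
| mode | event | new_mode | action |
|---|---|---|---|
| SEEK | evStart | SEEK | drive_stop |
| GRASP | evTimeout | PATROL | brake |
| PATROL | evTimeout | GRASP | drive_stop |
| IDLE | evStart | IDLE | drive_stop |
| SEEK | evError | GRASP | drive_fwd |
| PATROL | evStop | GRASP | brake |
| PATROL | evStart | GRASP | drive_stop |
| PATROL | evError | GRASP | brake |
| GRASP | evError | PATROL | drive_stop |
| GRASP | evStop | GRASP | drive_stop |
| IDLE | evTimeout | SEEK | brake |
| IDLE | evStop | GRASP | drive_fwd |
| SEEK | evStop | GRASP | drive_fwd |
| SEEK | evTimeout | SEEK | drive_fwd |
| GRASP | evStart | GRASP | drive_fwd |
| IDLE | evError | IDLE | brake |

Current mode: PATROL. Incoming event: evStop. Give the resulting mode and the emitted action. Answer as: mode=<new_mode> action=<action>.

mode=GRASP action=brake

current mode = PATROL; filter table to that mode:
  (PATROL, evTimeout) → (GRASP, drive_stop)
  (PATROL, evStop) → (GRASP, brake)  ← event matches
  (PATROL, evStart) → (GRASP, drive_stop)
  (PATROL, evError) → (GRASP, brake)
event = evStop selects (GRASP, brake)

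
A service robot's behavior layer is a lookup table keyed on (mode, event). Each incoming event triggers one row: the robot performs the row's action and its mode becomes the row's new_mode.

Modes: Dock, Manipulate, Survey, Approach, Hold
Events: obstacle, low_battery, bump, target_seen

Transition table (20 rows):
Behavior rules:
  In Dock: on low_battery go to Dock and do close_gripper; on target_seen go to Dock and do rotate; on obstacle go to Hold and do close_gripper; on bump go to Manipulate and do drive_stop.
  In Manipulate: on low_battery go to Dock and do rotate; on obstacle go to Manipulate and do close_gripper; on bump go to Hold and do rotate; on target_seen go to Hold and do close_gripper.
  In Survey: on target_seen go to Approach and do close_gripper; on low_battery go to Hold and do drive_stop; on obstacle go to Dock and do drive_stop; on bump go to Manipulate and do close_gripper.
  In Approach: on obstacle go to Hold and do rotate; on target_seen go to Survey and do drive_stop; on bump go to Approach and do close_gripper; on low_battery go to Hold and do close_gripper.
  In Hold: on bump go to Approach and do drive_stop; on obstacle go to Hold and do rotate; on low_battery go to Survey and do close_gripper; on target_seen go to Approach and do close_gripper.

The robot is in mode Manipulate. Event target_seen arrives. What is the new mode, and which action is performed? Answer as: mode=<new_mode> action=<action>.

mode=Hold action=close_gripper

current mode = Manipulate; filter table to that mode:
  (Manipulate, low_battery) → (Dock, rotate)
  (Manipulate, obstacle) → (Manipulate, close_gripper)
  (Manipulate, bump) → (Hold, rotate)
  (Manipulate, target_seen) → (Hold, close_gripper)  ← event matches
event = target_seen selects (Hold, close_gripper)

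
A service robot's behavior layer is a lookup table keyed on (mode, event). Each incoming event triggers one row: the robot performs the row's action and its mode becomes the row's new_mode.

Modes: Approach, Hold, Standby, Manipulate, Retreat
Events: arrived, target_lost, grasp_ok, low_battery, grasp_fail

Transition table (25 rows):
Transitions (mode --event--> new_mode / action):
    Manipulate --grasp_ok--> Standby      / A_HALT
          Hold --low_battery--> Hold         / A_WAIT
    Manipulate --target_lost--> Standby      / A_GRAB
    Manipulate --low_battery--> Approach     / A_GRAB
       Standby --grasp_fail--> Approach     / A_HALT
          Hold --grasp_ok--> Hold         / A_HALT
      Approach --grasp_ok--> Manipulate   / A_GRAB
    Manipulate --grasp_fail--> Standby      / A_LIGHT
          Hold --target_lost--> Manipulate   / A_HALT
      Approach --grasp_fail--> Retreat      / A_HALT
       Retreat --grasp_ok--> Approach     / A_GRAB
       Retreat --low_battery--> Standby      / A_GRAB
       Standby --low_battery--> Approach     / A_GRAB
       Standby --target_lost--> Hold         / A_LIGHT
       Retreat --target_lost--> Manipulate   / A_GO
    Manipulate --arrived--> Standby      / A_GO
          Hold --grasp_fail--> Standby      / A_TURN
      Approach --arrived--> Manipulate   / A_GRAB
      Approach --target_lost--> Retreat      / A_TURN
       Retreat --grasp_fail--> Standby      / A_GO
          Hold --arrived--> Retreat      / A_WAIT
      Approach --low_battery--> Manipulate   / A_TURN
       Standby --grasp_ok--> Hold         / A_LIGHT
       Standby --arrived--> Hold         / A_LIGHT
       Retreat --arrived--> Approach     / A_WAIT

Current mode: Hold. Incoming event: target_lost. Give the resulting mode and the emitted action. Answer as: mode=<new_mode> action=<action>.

mode=Manipulate action=A_HALT

current mode = Hold; filter table to that mode:
  (Hold, low_battery) → (Hold, A_WAIT)
  (Hold, grasp_ok) → (Hold, A_HALT)
  (Hold, target_lost) → (Manipulate, A_HALT)  ← event matches
  (Hold, grasp_fail) → (Standby, A_TURN)
  (Hold, arrived) → (Retreat, A_WAIT)
event = target_lost selects (Manipulate, A_HALT)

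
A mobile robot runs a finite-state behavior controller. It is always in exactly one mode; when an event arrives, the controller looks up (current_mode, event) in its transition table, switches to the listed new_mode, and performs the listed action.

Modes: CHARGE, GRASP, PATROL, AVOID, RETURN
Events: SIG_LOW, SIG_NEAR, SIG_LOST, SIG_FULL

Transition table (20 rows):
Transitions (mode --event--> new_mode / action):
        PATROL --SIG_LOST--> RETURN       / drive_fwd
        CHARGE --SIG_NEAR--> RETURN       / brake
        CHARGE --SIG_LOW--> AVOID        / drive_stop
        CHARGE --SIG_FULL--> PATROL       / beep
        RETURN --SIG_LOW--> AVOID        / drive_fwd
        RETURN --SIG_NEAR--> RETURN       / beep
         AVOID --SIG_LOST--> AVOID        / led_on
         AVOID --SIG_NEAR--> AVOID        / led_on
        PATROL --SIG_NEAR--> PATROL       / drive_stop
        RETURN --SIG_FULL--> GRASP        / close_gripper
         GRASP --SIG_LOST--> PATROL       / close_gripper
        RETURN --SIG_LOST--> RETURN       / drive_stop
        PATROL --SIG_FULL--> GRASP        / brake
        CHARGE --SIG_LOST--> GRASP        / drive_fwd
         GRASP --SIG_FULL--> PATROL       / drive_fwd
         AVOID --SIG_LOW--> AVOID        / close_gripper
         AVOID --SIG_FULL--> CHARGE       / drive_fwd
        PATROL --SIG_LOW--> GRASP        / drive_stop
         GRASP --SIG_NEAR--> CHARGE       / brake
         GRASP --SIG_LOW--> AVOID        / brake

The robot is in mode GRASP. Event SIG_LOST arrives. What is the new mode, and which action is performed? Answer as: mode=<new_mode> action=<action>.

mode=PATROL action=close_gripper

current mode = GRASP; filter table to that mode:
  (GRASP, SIG_LOST) → (PATROL, close_gripper)  ← event matches
  (GRASP, SIG_FULL) → (PATROL, drive_fwd)
  (GRASP, SIG_NEAR) → (CHARGE, brake)
  (GRASP, SIG_LOW) → (AVOID, brake)
event = SIG_LOST selects (PATROL, close_gripper)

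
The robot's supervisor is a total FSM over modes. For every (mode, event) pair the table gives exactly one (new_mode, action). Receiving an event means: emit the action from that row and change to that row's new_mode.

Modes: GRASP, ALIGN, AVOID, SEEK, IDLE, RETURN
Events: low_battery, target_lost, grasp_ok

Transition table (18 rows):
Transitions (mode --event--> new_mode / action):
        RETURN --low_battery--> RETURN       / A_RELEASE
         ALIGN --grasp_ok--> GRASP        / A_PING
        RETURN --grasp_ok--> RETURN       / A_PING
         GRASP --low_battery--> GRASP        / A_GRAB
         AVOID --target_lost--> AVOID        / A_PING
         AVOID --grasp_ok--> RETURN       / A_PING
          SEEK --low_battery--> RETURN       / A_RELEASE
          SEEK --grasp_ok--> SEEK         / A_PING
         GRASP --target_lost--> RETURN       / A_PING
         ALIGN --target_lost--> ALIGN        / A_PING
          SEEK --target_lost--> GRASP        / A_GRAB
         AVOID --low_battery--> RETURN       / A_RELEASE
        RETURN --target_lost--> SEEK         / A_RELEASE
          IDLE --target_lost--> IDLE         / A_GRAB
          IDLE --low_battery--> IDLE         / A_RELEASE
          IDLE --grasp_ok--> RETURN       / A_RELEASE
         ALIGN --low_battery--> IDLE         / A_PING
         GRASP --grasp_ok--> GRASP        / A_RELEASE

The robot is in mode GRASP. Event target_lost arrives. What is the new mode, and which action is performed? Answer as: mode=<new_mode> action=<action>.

current mode = GRASP; filter table to that mode:
  (GRASP, low_battery) → (GRASP, A_GRAB)
  (GRASP, target_lost) → (RETURN, A_PING)  ← event matches
  (GRASP, grasp_ok) → (GRASP, A_RELEASE)
event = target_lost selects (RETURN, A_PING)

mode=RETURN action=A_PING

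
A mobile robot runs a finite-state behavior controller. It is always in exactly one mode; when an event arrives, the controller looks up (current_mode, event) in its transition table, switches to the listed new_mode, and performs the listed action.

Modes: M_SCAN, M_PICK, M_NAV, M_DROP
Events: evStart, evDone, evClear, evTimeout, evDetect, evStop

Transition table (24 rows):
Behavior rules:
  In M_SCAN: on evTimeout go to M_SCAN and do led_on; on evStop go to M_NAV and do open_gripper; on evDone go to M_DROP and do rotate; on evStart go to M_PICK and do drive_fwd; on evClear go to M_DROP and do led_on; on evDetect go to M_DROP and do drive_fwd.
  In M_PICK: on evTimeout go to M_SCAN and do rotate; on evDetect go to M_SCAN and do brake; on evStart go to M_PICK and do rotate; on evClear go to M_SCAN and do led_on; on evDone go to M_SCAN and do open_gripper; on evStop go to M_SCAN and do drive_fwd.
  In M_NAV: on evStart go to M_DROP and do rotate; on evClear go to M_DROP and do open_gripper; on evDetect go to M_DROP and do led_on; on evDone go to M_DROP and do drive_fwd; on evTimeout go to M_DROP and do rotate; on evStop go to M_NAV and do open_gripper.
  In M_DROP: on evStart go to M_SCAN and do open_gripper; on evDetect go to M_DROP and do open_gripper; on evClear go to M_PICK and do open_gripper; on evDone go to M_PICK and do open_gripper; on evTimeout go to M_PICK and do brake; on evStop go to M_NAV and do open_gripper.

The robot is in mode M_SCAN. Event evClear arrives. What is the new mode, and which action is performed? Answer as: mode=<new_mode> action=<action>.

current mode = M_SCAN; filter table to that mode:
  (M_SCAN, evTimeout) → (M_SCAN, led_on)
  (M_SCAN, evStop) → (M_NAV, open_gripper)
  (M_SCAN, evDone) → (M_DROP, rotate)
  (M_SCAN, evStart) → (M_PICK, drive_fwd)
  (M_SCAN, evClear) → (M_DROP, led_on)  ← event matches
  (M_SCAN, evDetect) → (M_DROP, drive_fwd)
event = evClear selects (M_DROP, led_on)

mode=M_DROP action=led_on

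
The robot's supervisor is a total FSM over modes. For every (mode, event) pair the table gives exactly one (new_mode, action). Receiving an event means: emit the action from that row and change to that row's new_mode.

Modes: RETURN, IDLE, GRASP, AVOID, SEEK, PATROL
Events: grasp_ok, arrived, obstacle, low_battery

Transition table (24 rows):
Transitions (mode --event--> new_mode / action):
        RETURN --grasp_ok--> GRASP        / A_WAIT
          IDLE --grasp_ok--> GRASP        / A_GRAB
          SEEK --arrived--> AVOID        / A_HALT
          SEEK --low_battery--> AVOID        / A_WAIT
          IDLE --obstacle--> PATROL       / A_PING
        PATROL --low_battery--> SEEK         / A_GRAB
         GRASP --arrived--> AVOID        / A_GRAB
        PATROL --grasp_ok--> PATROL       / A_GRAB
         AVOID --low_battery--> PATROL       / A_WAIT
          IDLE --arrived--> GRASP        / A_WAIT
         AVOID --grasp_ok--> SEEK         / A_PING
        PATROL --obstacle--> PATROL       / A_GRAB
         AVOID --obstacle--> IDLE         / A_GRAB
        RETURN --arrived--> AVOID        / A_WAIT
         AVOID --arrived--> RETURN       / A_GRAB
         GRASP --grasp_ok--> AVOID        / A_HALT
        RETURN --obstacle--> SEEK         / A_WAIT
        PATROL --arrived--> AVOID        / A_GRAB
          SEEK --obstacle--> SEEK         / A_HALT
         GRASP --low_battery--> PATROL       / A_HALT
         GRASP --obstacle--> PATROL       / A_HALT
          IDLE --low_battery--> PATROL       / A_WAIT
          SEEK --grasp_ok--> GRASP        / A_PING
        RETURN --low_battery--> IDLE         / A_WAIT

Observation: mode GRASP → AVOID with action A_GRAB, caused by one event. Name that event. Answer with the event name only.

try grasp_ok: (GRASP, grasp_ok) → (AVOID, A_HALT)
try arrived: (GRASP, arrived) → (AVOID, A_GRAB)  ← matches
try obstacle: (GRASP, obstacle) → (PATROL, A_HALT)
try low_battery: (GRASP, low_battery) → (PATROL, A_HALT)

arrived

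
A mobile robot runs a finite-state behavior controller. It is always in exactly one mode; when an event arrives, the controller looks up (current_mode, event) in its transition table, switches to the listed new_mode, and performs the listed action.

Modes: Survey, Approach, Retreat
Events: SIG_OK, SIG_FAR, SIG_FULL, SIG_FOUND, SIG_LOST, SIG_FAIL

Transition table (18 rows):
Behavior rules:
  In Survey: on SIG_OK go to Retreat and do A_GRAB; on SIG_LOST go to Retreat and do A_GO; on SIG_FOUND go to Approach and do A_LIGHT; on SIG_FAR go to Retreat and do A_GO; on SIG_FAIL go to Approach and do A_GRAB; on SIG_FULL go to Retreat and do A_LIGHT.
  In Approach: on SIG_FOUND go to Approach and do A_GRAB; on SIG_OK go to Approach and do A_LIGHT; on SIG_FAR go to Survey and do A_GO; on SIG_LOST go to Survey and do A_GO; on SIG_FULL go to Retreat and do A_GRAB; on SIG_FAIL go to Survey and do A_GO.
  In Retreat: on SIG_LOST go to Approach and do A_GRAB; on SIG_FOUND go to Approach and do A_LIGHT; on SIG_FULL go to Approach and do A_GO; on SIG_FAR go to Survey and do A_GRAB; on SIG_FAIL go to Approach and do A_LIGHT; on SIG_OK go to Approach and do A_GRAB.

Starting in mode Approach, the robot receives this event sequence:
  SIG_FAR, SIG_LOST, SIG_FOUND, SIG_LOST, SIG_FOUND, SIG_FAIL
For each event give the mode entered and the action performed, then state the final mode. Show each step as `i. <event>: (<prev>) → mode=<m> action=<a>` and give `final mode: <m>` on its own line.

1. SIG_FAR: (Approach) → mode=Survey action=A_GO
2. SIG_LOST: (Survey) → mode=Retreat action=A_GO
3. SIG_FOUND: (Retreat) → mode=Approach action=A_LIGHT
4. SIG_LOST: (Approach) → mode=Survey action=A_GO
5. SIG_FOUND: (Survey) → mode=Approach action=A_LIGHT
6. SIG_FAIL: (Approach) → mode=Survey action=A_GO

final mode: Survey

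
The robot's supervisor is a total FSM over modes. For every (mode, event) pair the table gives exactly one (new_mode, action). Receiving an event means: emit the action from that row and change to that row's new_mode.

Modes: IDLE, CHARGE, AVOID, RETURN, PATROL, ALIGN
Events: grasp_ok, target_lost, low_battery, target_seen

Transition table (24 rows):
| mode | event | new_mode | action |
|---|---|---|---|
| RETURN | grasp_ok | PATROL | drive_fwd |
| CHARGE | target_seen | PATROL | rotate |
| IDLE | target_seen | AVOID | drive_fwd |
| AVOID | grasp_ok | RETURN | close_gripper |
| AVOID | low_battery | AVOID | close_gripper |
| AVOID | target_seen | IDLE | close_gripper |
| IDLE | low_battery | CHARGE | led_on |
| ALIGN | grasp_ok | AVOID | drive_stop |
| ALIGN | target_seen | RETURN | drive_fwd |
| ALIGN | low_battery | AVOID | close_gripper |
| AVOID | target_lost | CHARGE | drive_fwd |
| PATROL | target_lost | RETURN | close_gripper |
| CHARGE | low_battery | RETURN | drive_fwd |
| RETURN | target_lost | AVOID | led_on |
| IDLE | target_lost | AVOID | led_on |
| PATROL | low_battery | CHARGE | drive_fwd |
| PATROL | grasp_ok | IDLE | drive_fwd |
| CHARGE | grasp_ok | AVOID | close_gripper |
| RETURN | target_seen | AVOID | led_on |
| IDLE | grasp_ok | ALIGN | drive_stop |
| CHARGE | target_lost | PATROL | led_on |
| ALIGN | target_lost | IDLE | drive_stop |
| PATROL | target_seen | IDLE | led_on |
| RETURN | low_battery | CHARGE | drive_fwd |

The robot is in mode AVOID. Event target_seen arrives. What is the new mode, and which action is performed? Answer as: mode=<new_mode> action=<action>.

current mode = AVOID; filter table to that mode:
  (AVOID, grasp_ok) → (RETURN, close_gripper)
  (AVOID, low_battery) → (AVOID, close_gripper)
  (AVOID, target_seen) → (IDLE, close_gripper)  ← event matches
  (AVOID, target_lost) → (CHARGE, drive_fwd)
event = target_seen selects (IDLE, close_gripper)

mode=IDLE action=close_gripper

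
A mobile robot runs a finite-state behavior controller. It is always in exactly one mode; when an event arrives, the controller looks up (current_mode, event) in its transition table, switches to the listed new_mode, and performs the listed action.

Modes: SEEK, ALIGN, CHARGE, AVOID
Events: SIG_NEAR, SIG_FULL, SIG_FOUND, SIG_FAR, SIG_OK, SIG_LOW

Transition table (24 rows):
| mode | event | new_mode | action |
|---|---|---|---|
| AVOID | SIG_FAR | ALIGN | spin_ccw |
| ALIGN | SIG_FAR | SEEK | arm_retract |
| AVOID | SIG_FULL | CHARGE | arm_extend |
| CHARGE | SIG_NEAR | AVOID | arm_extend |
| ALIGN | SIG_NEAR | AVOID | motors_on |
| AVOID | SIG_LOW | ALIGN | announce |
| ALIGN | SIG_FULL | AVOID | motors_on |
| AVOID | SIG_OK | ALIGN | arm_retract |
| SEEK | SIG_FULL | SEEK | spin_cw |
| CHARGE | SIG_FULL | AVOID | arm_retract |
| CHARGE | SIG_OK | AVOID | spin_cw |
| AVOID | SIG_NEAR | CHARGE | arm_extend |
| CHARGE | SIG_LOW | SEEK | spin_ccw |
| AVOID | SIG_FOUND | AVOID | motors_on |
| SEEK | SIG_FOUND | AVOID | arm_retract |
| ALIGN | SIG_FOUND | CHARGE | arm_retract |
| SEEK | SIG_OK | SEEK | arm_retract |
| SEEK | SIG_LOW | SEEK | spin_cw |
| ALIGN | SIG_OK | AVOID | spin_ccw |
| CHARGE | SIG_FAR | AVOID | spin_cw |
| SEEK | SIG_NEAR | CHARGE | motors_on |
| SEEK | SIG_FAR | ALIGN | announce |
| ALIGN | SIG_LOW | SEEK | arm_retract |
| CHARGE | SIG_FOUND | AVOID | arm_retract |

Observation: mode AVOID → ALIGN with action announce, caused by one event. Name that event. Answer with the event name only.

SIG_LOW

try SIG_NEAR: (AVOID, SIG_NEAR) → (CHARGE, arm_extend)
try SIG_FULL: (AVOID, SIG_FULL) → (CHARGE, arm_extend)
try SIG_FOUND: (AVOID, SIG_FOUND) → (AVOID, motors_on)
try SIG_FAR: (AVOID, SIG_FAR) → (ALIGN, spin_ccw)
try SIG_OK: (AVOID, SIG_OK) → (ALIGN, arm_retract)
try SIG_LOW: (AVOID, SIG_LOW) → (ALIGN, announce)  ← matches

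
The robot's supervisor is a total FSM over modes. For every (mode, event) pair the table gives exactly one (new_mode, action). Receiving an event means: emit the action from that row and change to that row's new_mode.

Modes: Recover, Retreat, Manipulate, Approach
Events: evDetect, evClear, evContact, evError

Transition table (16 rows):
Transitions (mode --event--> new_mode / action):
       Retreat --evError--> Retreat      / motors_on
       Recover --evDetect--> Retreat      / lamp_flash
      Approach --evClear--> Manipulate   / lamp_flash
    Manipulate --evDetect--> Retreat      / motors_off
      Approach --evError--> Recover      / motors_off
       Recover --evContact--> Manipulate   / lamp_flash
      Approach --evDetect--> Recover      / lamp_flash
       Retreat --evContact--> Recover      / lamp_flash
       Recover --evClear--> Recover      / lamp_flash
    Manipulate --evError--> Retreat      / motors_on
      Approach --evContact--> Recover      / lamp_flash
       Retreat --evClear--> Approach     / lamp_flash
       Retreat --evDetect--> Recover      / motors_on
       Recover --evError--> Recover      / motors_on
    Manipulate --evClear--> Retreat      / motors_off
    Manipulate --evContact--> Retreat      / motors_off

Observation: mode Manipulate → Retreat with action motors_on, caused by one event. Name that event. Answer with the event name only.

try evDetect: (Manipulate, evDetect) → (Retreat, motors_off)
try evClear: (Manipulate, evClear) → (Retreat, motors_off)
try evContact: (Manipulate, evContact) → (Retreat, motors_off)
try evError: (Manipulate, evError) → (Retreat, motors_on)  ← matches

evError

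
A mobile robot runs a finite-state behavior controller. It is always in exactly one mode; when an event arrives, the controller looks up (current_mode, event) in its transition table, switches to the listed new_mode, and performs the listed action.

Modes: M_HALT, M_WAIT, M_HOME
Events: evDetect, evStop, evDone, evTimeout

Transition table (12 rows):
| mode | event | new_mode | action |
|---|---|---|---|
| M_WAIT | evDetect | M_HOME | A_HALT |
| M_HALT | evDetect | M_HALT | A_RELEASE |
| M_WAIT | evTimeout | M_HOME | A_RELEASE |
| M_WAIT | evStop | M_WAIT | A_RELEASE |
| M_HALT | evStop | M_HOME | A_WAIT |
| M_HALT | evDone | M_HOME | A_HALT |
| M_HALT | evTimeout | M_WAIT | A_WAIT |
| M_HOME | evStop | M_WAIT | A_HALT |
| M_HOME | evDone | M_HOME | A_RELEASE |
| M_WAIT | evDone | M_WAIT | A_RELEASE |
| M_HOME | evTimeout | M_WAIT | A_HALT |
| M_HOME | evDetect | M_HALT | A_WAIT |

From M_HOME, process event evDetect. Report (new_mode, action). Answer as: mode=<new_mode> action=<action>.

mode=M_HALT action=A_WAIT

current mode = M_HOME; filter table to that mode:
  (M_HOME, evStop) → (M_WAIT, A_HALT)
  (M_HOME, evDone) → (M_HOME, A_RELEASE)
  (M_HOME, evTimeout) → (M_WAIT, A_HALT)
  (M_HOME, evDetect) → (M_HALT, A_WAIT)  ← event matches
event = evDetect selects (M_HALT, A_WAIT)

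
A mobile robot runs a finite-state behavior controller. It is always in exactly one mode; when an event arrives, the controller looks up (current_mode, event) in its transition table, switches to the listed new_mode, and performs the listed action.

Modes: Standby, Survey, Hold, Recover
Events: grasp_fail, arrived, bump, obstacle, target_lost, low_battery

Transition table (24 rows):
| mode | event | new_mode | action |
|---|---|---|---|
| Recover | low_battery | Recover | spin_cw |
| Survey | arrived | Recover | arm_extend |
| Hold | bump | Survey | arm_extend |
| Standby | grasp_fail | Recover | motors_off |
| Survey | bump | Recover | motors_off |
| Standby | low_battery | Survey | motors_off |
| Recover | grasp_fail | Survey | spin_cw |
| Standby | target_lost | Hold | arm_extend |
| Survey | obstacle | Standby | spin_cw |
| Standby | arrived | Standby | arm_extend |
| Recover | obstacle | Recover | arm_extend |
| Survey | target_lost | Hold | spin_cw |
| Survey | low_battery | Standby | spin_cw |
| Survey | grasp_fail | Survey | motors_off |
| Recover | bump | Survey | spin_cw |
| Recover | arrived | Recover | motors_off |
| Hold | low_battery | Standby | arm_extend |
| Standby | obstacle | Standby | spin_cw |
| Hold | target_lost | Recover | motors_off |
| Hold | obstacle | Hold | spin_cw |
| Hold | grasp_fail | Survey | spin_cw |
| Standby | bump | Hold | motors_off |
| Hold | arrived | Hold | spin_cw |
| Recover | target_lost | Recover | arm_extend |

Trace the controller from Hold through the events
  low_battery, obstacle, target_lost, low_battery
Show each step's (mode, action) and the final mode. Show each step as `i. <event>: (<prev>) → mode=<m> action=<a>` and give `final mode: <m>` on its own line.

final mode: Standby

1. low_battery: (Hold) → mode=Standby action=arm_extend
2. obstacle: (Standby) → mode=Standby action=spin_cw
3. target_lost: (Standby) → mode=Hold action=arm_extend
4. low_battery: (Hold) → mode=Standby action=arm_extend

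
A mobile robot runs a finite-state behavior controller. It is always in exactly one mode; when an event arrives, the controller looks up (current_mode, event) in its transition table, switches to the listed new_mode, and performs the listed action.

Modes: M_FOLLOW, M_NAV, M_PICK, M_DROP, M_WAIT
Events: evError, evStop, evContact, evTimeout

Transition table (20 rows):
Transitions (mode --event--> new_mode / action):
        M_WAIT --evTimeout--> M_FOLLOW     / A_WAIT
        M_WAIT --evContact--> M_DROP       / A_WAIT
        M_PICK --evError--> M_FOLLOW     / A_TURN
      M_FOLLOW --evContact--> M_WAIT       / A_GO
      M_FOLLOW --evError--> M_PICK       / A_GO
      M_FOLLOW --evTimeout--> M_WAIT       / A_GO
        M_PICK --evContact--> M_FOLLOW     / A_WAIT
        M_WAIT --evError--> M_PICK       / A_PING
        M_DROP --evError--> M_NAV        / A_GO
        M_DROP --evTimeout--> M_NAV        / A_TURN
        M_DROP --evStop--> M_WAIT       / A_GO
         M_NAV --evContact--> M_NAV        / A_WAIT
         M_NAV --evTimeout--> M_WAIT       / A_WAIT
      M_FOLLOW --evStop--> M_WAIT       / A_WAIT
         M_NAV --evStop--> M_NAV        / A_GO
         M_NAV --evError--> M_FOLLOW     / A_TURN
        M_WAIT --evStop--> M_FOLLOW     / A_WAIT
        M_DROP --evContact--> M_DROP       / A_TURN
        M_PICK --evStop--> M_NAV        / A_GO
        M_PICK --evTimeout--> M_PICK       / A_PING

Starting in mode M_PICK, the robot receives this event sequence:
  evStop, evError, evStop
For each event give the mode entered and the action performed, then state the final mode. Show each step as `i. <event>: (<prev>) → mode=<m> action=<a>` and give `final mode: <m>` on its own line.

1. evStop: (M_PICK) → mode=M_NAV action=A_GO
2. evError: (M_NAV) → mode=M_FOLLOW action=A_TURN
3. evStop: (M_FOLLOW) → mode=M_WAIT action=A_WAIT

final mode: M_WAIT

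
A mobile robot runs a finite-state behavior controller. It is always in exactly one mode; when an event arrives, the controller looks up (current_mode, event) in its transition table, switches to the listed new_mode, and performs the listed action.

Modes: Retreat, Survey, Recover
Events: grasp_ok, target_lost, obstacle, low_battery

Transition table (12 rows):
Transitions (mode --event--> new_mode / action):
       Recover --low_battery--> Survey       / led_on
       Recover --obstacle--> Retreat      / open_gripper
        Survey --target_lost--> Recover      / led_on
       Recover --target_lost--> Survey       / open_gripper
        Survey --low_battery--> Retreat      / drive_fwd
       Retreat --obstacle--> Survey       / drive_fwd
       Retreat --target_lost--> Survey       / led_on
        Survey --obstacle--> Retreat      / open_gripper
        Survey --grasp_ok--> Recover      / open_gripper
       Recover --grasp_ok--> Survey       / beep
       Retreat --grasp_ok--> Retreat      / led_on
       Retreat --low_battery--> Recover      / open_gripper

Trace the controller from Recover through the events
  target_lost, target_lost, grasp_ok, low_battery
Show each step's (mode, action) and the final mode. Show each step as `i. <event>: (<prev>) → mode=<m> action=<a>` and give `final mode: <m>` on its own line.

1. target_lost: (Recover) → mode=Survey action=open_gripper
2. target_lost: (Survey) → mode=Recover action=led_on
3. grasp_ok: (Recover) → mode=Survey action=beep
4. low_battery: (Survey) → mode=Retreat action=drive_fwd

final mode: Retreat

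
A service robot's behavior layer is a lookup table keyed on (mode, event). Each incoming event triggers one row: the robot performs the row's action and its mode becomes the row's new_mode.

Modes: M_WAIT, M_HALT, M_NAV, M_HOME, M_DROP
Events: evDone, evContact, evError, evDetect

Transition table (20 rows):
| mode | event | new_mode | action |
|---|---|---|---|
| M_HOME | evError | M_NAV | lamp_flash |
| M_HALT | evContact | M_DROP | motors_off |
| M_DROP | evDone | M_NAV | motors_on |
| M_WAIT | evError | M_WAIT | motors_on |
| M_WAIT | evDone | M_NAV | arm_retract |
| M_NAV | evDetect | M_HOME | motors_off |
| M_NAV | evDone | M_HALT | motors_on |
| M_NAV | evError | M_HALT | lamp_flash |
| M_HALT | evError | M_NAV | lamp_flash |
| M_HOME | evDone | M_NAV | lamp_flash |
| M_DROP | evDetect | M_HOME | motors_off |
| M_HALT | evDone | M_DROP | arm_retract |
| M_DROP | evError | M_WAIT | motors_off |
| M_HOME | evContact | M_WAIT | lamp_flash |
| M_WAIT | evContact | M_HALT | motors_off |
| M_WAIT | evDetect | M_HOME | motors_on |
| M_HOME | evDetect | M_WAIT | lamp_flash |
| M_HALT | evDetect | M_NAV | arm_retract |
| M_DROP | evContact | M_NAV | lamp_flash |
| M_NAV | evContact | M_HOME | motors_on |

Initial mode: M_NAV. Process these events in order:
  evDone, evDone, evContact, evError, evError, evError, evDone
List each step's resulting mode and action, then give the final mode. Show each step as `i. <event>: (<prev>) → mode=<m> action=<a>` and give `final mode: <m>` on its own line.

1. evDone: (M_NAV) → mode=M_HALT action=motors_on
2. evDone: (M_HALT) → mode=M_DROP action=arm_retract
3. evContact: (M_DROP) → mode=M_NAV action=lamp_flash
4. evError: (M_NAV) → mode=M_HALT action=lamp_flash
5. evError: (M_HALT) → mode=M_NAV action=lamp_flash
6. evError: (M_NAV) → mode=M_HALT action=lamp_flash
7. evDone: (M_HALT) → mode=M_DROP action=arm_retract

final mode: M_DROP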